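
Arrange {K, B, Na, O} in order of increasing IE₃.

IE_3 is the cost of taking one more electron from the +2 cation: K²⁺ is already 1 electron into the core; B²⁺ still has 1 valence electron; Na²⁺ is already 1 electron into the core; O²⁺ still has 4 valence electrons.
Usually core removal costs more than valence removal, but here the competition is close: a tightly held n=2 valence electron can cost more to remove than an n=3 core electron, so the actual values have to decide it.
Valence configurations: B²⁺ [He]2s¹, O²⁺ [He]2s²2p².
The numbers (kJ/mol): K 4420, B 3660, Na 6910, O 5300.
Putting it together, IE_3: B < K < O < Na.

B, K, O, Na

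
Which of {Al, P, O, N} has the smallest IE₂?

Al

The second ionization energy removes an electron from the +1 ion. For each element: Al⁺ still has 2 valence electrons; P⁺ still has 4 valence electrons; O⁺ still has 5 valence electrons; N⁺ still has 4 valence electrons.
All are still removing valence electrons, so compare the +1 ions as you would atoms: IE_2 generally rises across a period (higher Z_eff) and falls down a group (larger shell), subject to the usual subshell exceptions.
Valence configurations: Al⁺ [Ne]3s², P⁺ [Ne]3s²3p², O⁺ [He]2s²2p³, N⁺ [He]2s²2p².
The numbers (kJ/mol): Al 1817, P 1907, O 3388, N 2856.
Hence IE_2: Al < P < N < O.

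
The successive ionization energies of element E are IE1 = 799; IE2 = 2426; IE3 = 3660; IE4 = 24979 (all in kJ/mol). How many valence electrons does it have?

3

Look for the largest jump between consecutive ionization energies: IE4/IE3 ≈ 6.8, far larger than any earlier ratio.
That jump marks the point where a core electron is being removed. So the atom has 3 valence electrons.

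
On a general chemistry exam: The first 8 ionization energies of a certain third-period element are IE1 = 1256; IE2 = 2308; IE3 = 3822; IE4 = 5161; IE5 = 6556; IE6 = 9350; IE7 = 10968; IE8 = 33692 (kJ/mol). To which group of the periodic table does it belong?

Look for the largest jump between consecutive ionization energies: IE8/IE7 ≈ 3.1, far larger than any earlier ratio.
That jump marks the point where a core electron is being removed. So the atom has 7 valence electrons.
A main-group element with 7 valence electrons is in group 17.

Group 17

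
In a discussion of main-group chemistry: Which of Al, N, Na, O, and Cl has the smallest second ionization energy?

Consider each +1 ion: Al⁺ still has 2 valence electrons; N⁺ still has 4 valence electrons; Na⁺ is the bare [Ne] core; O⁺ still has 5 valence electrons; Cl⁺ still has 6 valence electrons.
Core electrons are held far more tightly than valence electrons, so Na tops the IE_2 order.
Valence configurations: Al⁺ [Ne]3s², N⁺ [He]2s²2p², O⁺ [He]2s²2p³, Cl⁺ [Ne]3s²3p⁴.
Approximate IE_2 values (kJ/mol): Al 1817, N 2856, Na 4562, O 3388, Cl 2298.
Putting it together, IE_2: Al < Cl < N < O < Na.

Al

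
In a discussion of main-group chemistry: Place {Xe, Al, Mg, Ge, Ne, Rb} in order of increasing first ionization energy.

First ionization energy rises across a period (greater Z_eff holds electrons more tightly) and falls down a group (valence electrons are farther from the nucleus).
These span different periods and groups, so the two trends combine.
Al > Rb: relative to Rb, both the across-period and down-group shifts push Al's first ionization energy up.
Mg > Al: this pair runs against the simple trend — see the exception note.
Ge > Mg: period and group pull opposite ways; the across-period shift dominates (762 vs 738 kJ/mol).
Xe > Ge: the two effects oppose for this pair; the across-period effect wins (1170 vs 762 kJ/mol).
Ne > Xe: they share group 18; the group trend gives Ne the larger value.
Note the exception: Mg has a higher first ionization energy than Al, contrary to the simple trend — Al's single 3p electron is easier to remove than one from Mg's filled 3s².
For reference (kJ/mol): Ne 2081, Mg 738, Al 578, Ge 762, Rb 403, Xe 1170.
So from lowest to highest: Rb < Al < Mg < Ge < Xe < Ne.

Rb, Al, Mg, Ge, Xe, Ne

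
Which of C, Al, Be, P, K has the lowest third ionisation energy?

Al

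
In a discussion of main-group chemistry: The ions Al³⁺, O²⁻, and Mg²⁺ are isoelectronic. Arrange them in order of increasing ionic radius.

Al³⁺, Mg²⁺, O²⁻

All of these have 10 electrons, so size is governed by nuclear charge alone: the more protons, the stronger the pull on the same electron cloud, and the smaller the ion.
Nuclear charges: Al³⁺ (Z=13), Mg²⁺ (Z=12), O²⁻ (Z=8).
Smallest to largest: Al³⁺ < Mg²⁺ < O²⁻.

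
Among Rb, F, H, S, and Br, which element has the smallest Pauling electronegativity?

H is in period 1, group 1; F is in period 2, group 17; S is in period 3, group 16; Br is in period 4, group 17; Rb is in period 5, group 1.
EN rises left→right (higher Z_eff, smaller atoms) and falls top→bottom (larger, more shielded atoms).
Neither a single period nor a single group — weigh both effects.
H > Rb: H sits above Rb in group 1, so the down-group effect alone puts H higher.
S > H: the two effects oppose for this pair; the across-period effect wins (2.58 vs 2.20).
Br > S: period and group pull opposite ways; the across-period shift dominates (2.96 vs 2.58).
F > Br: they share group 17; the group trend gives F the larger value.
Approximate values (Pauling): H 2.20, F 3.98, S 2.58, Br 2.96, Rb 0.82.
The smallest Pauling electronegativity among these belongs to Rb.

Rb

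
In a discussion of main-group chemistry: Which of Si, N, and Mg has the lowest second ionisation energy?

Mg

Consider each +1 ion: Si⁺ still has 3 valence electrons; N⁺ still has 4 valence electrons; Mg⁺ still has 1 valence electron.
All are still removing valence electrons, so compare the +1 ions as you would atoms: IE_2 generally rises across a period (higher Z_eff) and falls down a group (larger shell), subject to the usual subshell exceptions.
Valence configurations: Si⁺ [Ne]3s²3p¹, N⁺ [He]2s²2p², Mg⁺ [Ne]3s¹.
Approximate IE_2 values (kJ/mol): Si 1577, N 2856, Mg 1451.
Overall IE_2 order: Mg < Si < N.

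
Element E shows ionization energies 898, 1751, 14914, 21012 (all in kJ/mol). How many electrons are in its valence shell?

2

Look for the largest jump between consecutive ionization energies: IE3/IE2 ≈ 8.5, far larger than any earlier ratio.
That jump marks the point where a core electron is being removed. So the atom has 2 valence electrons.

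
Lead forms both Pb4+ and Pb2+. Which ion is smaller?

Pb4+

Both ions have Z = 82 protons, but Pb4+ has lost more electrons, so its remaining electrons feel a larger effective nuclear charge per electron and are pulled in more tightly.
Higher positive charge → smaller ion, so Pb2+ > Pb4+.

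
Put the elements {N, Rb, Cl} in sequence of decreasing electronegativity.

Cl > N > Rb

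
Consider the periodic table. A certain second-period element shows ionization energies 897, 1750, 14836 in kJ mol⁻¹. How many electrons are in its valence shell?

Look for the largest jump between consecutive ionization energies: IE3/IE2 ≈ 8.5, far larger than any earlier ratio.
That jump marks the point where a core electron is being removed. So the atom has 2 valence electrons.

2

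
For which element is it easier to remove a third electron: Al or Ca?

Al

The third ionization energy removes an electron from the +2 ion. For each element: Al²⁺ still has 1 valence electron; Ca²⁺ is the bare [Ar] core.
Breaking into a closed-shell core is much more expensive than removing a leftover valence electron — Ca has the largest IE_3 here.
Tabulated IE_3 (kJ/mol): Al 2745, Ca 4912.
Overall IE_3 order: Al < Ca.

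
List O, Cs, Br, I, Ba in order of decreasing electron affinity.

O is in period 2, group 16; Br is in period 4, group 17; I is in period 5, group 17; Cs is in period 6, group 1; Ba is in period 6, group 2.
Electron affinity generally becomes more exothermic across a period toward the halogens and less exothermic down a group.
Neither a single period nor a single group — weigh both effects.
Cs > Ba: this pair runs against the simple trend — see the exception note.
O > Cs: relative to Cs, both the across-period and down-group shifts push O's electron affinity up.
I > O: the two effects oppose for this pair; the across-period effect wins (295 vs 141 kJ/mol).
Br > I: Br sits above I in group 17, so the down-group effect alone puts Br higher.
Note the exception: Cs has a higher electron affinity than Ba, contrary to the simple trend — adding an electron to Ba (ns²) has to open a new, higher-energy np subshell, which is unfavourable.
Tabulated electron affinity (kJ/mol): O 141, Br 325, I 295, Cs 46, Ba 14.
So from highest to lowest: Br > I > O > Cs > Ba.

Br > I > O > Cs > Ba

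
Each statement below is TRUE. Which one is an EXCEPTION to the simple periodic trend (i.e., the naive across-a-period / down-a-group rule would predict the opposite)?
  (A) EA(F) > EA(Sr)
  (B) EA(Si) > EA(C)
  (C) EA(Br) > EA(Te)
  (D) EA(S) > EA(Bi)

(B)

The general trend: electron affinity increases across a period and decreases down a group.
(A) F (period 2, group 17) vs Sr (period 5, group 2): the stated order agrees with the simple trend.
(B) Si (period 3, group 14) vs C (period 2, group 14): the stated order contradicts the simple trend.
(C) Br (period 4, group 17) vs Te (period 5, group 16): the stated order agrees with the simple trend.
(D) S (period 3, group 16) vs Bi (period 6, group 15): the stated order agrees with the simple trend.
The exception is (B): Si's larger, more diffuse 3p orbitals accept an added electron slightly more readily than C's compact 2p.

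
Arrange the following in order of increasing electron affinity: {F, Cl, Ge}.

Ge < F < Cl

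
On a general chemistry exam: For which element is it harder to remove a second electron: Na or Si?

Na

IE_2 is the cost of taking one more electron from the +1 cation: Na⁺ is the bare [Ne] core; Si⁺ still has 3 valence electrons.
Breaking into a closed-shell core is much more expensive than removing a leftover valence electron — Na has the largest IE_2 here.
Approximate IE_2 values (kJ/mol): Na 4562, Si 1577.
So the second ionization energies run Si < Na.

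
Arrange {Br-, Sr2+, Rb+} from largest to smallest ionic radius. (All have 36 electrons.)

Br-, Rb+, Sr2+

All of these have 36 electrons, so size is governed by nuclear charge alone: the more protons, the stronger the pull on the same electron cloud, and the smaller the ion.
Nuclear charges: Sr2+ (Z=38), Rb+ (Z=37), Br- (Z=35).
Largest to smallest: Br- > Rb+ > Sr2+.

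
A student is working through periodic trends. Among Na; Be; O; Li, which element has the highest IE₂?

The second ionization energy removes an electron from the +1 ion. For each element: Na⁺ is the bare [Ne] core; Be⁺ still has 1 valence electron; O⁺ still has 5 valence electrons; Li⁺ is the bare [He] core.
Breaking into a closed-shell core is much more expensive than removing a leftover valence electron — Na and Li have the largest IE_2 here.
Valence configurations: Be⁺ [He]2s¹, O⁺ [He]2s²2p³.
Tabulated IE_2 (kJ/mol): Na 4562, Be 1757, O 3388, Li 7298.
Putting it together, IE_2: Be < O < Na < Li.

Li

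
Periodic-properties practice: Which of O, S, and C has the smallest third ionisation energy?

The third ionization energy removes an electron from the +2 ion. For each element: O²⁺ still has 4 valence electrons; S²⁺ still has 4 valence electrons; C²⁺ still has 2 valence electrons.
All are still removing valence electrons, so compare the +2 ions as you would atoms: IE_3 generally rises across a period (higher Z_eff) and falls down a group (larger shell), subject to the usual subshell exceptions.
Valence configurations: O²⁺ [He]2s²2p², S²⁺ [Ne]3s²3p², C²⁺ [He]2s².
The numbers (kJ/mol): O 5300, S 3357, C 4620.
Putting it together, IE_3: S < C < O.

S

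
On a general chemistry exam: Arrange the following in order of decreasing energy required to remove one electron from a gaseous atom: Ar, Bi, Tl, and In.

Ar > Bi > Tl > In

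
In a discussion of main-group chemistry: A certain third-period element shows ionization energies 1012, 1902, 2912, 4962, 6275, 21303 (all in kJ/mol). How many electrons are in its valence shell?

5

Look for the largest jump between consecutive ionization energies: IE6/IE5 ≈ 3.4, far larger than any earlier ratio.
That jump marks the point where a core electron is being removed. So the atom has 5 valence electrons.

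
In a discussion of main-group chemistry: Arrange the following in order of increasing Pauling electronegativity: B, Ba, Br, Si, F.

Ba, Si, B, Br, F

B is in period 2, group 13; F is in period 2, group 17; Si is in period 3, group 14; Br is in period 4, group 17; Ba is in period 6, group 2.
Atoms toward the upper right of the periodic table pull bonding electrons most strongly.
These span different periods and groups, so the two trends combine.
Si > Ba: both effects reinforce here, so Si is clearly the higher of the two.
B > Si: the two effects oppose for this pair; the down-group effect wins (2.04 vs 1.90).
Br > B: the two effects oppose for this pair; the across-period effect wins (2.96 vs 2.04).
F > Br: F sits above Br in group 17, so the down-group effect alone puts F higher.
For reference (Pauling): B 2.04, F 3.98, Si 1.90, Br 2.96, Ba 0.89.
So from lowest to highest: Ba < Si < B < Br < F.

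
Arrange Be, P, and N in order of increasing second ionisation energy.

Be < P < N

The second ionization energy removes an electron from the +1 ion. For each element: Be⁺ still has 1 valence electron; P⁺ still has 4 valence electrons; N⁺ still has 4 valence electrons.
All are still removing valence electrons, so compare the +1 ions as you would atoms: IE_2 generally rises across a period (higher Z_eff) and falls down a group (larger shell), subject to the usual subshell exceptions.
Valence configurations: Be⁺ [He]2s¹, P⁺ [Ne]3s²3p², N⁺ [He]2s²2p².
Tabulated IE_2 (kJ/mol): Be 1757, P 1907, N 2856.
So the second ionization energies run Be < P < N.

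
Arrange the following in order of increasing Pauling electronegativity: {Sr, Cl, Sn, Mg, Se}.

Sr < Mg < Sn < Se < Cl

Smaller atoms with higher effective nuclear charge are more electronegative.
Neither a single period nor a single group — weigh both effects.
Mg > Sr: they share group 2; the group trend gives Mg the larger value.
Sn > Mg: the two effects oppose for this pair; the across-period effect wins (1.96 vs 1.31).
Se > Sn: both effects reinforce here, so Se is clearly the higher of the two.
Cl > Se: relative to Se, both the across-period and down-group shifts push Cl's electronegativity up.
Tabulated electronegativity (Pauling): Mg 1.31, Cl 3.16, Se 2.55, Sr 0.95, Sn 1.96.
So from lowest to highest: Sr < Mg < Sn < Se < Cl.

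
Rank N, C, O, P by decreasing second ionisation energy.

After 1 electron has been removed, what remains? N⁺ still has 4 valence electrons; C⁺ still has 3 valence electrons; O⁺ still has 5 valence electrons; P⁺ still has 4 valence electrons.
All are still removing valence electrons, so compare the +1 ions as you would atoms: IE_2 generally rises across a period (higher Z_eff) and falls down a group (larger shell), subject to the usual subshell exceptions.
Valence configurations: N⁺ [He]2s²2p², C⁺ [He]2s²2p¹, O⁺ [He]2s²2p³, P⁺ [Ne]3s²3p².
Tabulated IE_2 (kJ/mol): N 2856, C 2353, O 3388, P 1907.
Putting it together, IE_2: P < C < N < O.

O > N > C > P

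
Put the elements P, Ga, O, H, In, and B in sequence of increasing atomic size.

H < O < B < P < Ga < In

H is in period 1, group 1; B is in period 2, group 13; O is in period 2, group 16; P is in period 3, group 15; Ga is in period 4, group 13; In is in period 5, group 13.
Moving right in a period, electrons are added to the same shell under a stronger nuclear pull, so atoms get smaller; moving down, a new shell is opened and atoms get larger.
Here both period and group differ, so the two effects have to be weighed against each other.
O > H: period and group pull opposite ways; the down-group shift dominates (63 vs 32 pm).
B > O: both are in period 2; the period trend gives B the larger value.
P > B: period and group pull opposite ways; the down-group shift dominates (111 vs 85 pm).
Ga > P: both effects reinforce here, so Ga is clearly the larger of the two.
In > Ga: In sits below Ga in group 13, so the down-group effect alone puts In larger.
For reference (pm): H 32, B 85, O 63, P 111, Ga 124, In 142.
So from smallest to largest: H < O < B < P < Ga < In.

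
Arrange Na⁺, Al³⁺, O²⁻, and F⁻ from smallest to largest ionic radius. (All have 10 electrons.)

Al³⁺, Na⁺, F⁻, O²⁻

All of these have 10 electrons, so size is governed by nuclear charge alone: the more protons, the stronger the pull on the same electron cloud, and the smaller the ion.
Nuclear charges: Al³⁺ (Z=13), Na⁺ (Z=11), F⁻ (Z=9), O²⁻ (Z=8).
Smallest to largest: Al³⁺ < Na⁺ < F⁻ < O²⁻.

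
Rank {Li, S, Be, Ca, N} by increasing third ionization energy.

S < N < Ca < Li < Be

After 2 electrons have been removed, what remains? Li²⁺ is already 1 electron into the core; S²⁺ still has 4 valence electrons; Be²⁺ is the bare [He] core; Ca²⁺ is the bare [Ar] core; N²⁺ still has 3 valence electrons.
Pulling an electron out of a noble-gas core costs far more than removing a remaining valence electron, so Ca, Li and Be sit at the high end of IE_3.
Valence configurations: S²⁺ [Ne]3s²3p², N²⁺ [He]2s²2p¹.
Tabulated IE_3 (kJ/mol): Li 11815, S 3357, Be 14849, Ca 4912, N 4578.
Putting it together, IE_3: S < N < Ca < Li < Be.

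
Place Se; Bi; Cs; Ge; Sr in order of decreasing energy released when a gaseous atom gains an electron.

Se > Ge > Bi > Cs > Sr

Ge is in period 4, group 14; Se is in period 4, group 16; Sr is in period 5, group 2; Cs is in period 6, group 1; Bi is in period 6, group 15.
Adding an electron releases more energy for atoms nearer the top right (short of the noble gases).
Here both period and group differ, so the two effects have to be weighed against each other.
Cs > Sr: this pair runs against the simple trend — see the exception note.
Bi > Cs: Bi lies to the right of Cs in period 6, so the across-period effect alone puts Bi higher.
Ge > Bi: period and group pull opposite ways; the down-group shift dominates (119 vs 91 kJ/mol).
Se > Ge: both are in period 4; the period trend gives Se the larger value.
Note the exception: Cs has a higher electron affinity than Sr, contrary to the simple trend — adding an electron to Sr (ns²) has to open a new, higher-energy np subshell, which is unfavourable.
Tabulated electron affinity (kJ/mol): Ge 119, Se 195, Sr 5, Cs 46, Bi 91.
So from highest to lowest: Se > Ge > Bi > Cs > Sr.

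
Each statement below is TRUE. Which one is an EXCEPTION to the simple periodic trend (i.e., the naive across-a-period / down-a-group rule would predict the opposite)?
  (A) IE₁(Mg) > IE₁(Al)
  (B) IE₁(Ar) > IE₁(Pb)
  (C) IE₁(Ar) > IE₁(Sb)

(A)

The general trend: first ionisation energy increases across a period and decreases down a group.
(A) Mg (period 3, group 2) vs Al (period 3, group 13): the stated order contradicts the simple trend.
(B) Ar (period 3, group 18) vs Pb (period 6, group 14): the stated order agrees with the simple trend.
(C) Ar (period 3, group 18) vs Sb (period 5, group 15): the stated order agrees with the simple trend.
The exception is (A): Al's single 3p electron is easier to remove than one from Mg's filled 3s².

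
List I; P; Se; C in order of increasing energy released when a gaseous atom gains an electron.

P < C < Se < I

Electron affinity generally becomes more exothermic across a period toward the halogens and less exothermic down a group.
A diagonal step moves right (one effect) and down (the opposite effect) at once.
C > P: the two effects oppose for this pair; the down-group effect wins (122 vs 72 kJ/mol).
Se > C: the two effects oppose for this pair; the across-period effect wins (195 vs 122 kJ/mol).
I > Se: period and group pull opposite ways; the across-period shift dominates (295 vs 195 kJ/mol).
Tabulated electron affinity (kJ/mol): C 122, P 72, Se 195, I 295.
So from lowest to highest: P < C < Se < I.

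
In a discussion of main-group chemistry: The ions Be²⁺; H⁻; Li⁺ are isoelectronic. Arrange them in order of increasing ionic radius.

All of these have 2 electrons, so size is governed by nuclear charge alone: the more protons, the stronger the pull on the same electron cloud, and the smaller the ion.
Nuclear charges: Be²⁺ (Z=4), Li⁺ (Z=3), H⁻ (Z=1).
Smallest to largest: Be²⁺ < Li⁺ < H⁻.

Be²⁺ < Li⁺ < H⁻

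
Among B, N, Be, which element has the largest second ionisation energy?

IE_2 is the cost of taking one more electron from the +1 cation: B⁺ still has 2 valence electrons; N⁺ still has 4 valence electrons; Be⁺ still has 1 valence electron.
All are still removing valence electrons, so compare the +1 ions as you would atoms: IE_2 generally rises across a period (higher Z_eff) and falls down a group (larger shell), subject to the usual subshell exceptions.
Valence configurations: B⁺ [He]2s², N⁺ [He]2s²2p², Be⁺ [He]2s¹.
The numbers (kJ/mol): B 2427, N 2856, Be 1757.
So the second ionization energies run Be < B < N.

N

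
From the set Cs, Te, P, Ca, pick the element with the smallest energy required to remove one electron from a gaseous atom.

Cs

P is in period 3, group 15; Ca is in period 4, group 2; Te is in period 5, group 16; Cs is in period 6, group 1.
First ionization energy rises across a period (greater Z_eff holds electrons more tightly) and falls down a group (valence electrons are farther from the nucleus).
These span different periods and groups, so the two trends combine.
Ca > Cs: relative to Cs, both the across-period and down-group shifts push Ca's first ionization energy up.
Te > Ca: period and group pull opposite ways; the across-period shift dominates (869 vs 590 kJ/mol).
P > Te: period and group pull opposite ways; the down-group shift dominates (1012 vs 869 kJ/mol).
Approximate values (kJ/mol): P 1012, Ca 590, Te 869, Cs 376.
The smallest energy required to remove one electron from a gaseous atom among these belongs to Cs.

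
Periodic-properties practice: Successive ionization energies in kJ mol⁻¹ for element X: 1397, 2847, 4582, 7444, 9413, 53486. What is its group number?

Group 15

Look for the largest jump between consecutive ionization energies: IE6/IE5 ≈ 5.7, far larger than any earlier ratio.
That jump marks the point where a core electron is being removed. So the atom has 5 valence electrons.
A main-group element with 5 valence electrons is in group 15.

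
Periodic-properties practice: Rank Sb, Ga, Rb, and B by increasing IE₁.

First ionization energy rises across a period (greater Z_eff holds electrons more tightly) and falls down a group (valence electrons are farther from the nucleus).
Here both period and group differ, so the two effects have to be weighed against each other.
Ga > Rb: both effects reinforce here, so Ga is clearly the higher of the two.
B > Ga: B sits above Ga in group 13, so the down-group effect alone puts B higher.
Sb > B: the two effects oppose for this pair; the across-period effect wins (831 vs 801 kJ/mol).
For reference (kJ/mol): B 801, Ga 579, Rb 403, Sb 831.
So from lowest to highest: Rb < Ga < B < Sb.

Rb < Ga < B < Sb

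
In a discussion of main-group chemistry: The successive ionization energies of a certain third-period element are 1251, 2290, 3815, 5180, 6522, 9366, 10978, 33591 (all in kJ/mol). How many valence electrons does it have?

7

Look for the largest jump between consecutive ionization energies: IE8/IE7 ≈ 3.1, far larger than any earlier ratio.
That jump marks the point where a core electron is being removed. So the atom has 7 valence electrons.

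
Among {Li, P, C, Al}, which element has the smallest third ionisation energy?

Consider each +2 ion: Li²⁺ is already 1 electron into the core; P²⁺ still has 3 valence electrons; C²⁺ still has 2 valence electrons; Al²⁺ still has 1 valence electron.
Pulling an electron out of a noble-gas core costs far more than removing a remaining valence electron, so Li sits at the high end of IE_3.
Valence configurations: P²⁺ [Ne]3s²3p¹, C²⁺ [He]2s², Al²⁺ [Ne]3s¹.
The numbers (kJ/mol): Li 11815, P 2914, C 4620, Al 2745.
Overall IE_3 order: Al < P < C < Li.

Al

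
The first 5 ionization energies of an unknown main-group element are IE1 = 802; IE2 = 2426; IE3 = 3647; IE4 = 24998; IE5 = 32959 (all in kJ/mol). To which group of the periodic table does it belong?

Group 13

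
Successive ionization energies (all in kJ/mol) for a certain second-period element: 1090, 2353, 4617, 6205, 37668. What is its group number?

Group 14

Look for the largest jump between consecutive ionization energies: IE5/IE4 ≈ 6.1, far larger than any earlier ratio.
That jump marks the point where a core electron is being removed. So the atom has 4 valence electrons.
A main-group element with 4 valence electrons is in group 14.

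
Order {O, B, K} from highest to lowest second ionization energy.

O > K > B

The second ionization energy removes an electron from the +1 ion. For each element: O⁺ still has 5 valence electrons; B⁺ still has 2 valence electrons; K⁺ is the bare [Ar] core.
Usually core removal costs more than valence removal, but here the competition is close: a tightly held n=2 valence electron can cost more to remove than an n=3 core electron, so the actual values have to decide it.
Valence configurations: O⁺ [He]2s²2p³, B⁺ [He]2s².
Tabulated IE_2 (kJ/mol): O 3388, B 2427, K 3052.
Putting it together, IE_2: B < K < O.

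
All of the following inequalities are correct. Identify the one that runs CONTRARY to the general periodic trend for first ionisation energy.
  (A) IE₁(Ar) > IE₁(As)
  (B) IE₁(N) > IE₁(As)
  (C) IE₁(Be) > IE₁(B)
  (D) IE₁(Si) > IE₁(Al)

(C)

The general trend: first ionisation energy increases across a period and decreases down a group.
(A) Ar (period 3, group 18) vs As (period 4, group 15): the stated order agrees with the simple trend.
(B) N (period 2, group 15) vs As (period 4, group 15): the stated order agrees with the simple trend.
(C) Be (period 2, group 2) vs B (period 2, group 13): the stated order contradicts the simple trend.
(D) Si (period 3, group 14) vs Al (period 3, group 13): the stated order agrees with the simple trend.
The exception is (C): removing B's lone 2p electron is easier than breaking Be's filled 2s².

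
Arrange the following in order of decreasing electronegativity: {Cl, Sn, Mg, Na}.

Cl > Sn > Mg > Na

Na is in period 3, group 1; Mg is in period 3, group 2; Cl is in period 3, group 17; Sn is in period 5, group 14.
Smaller atoms with higher effective nuclear charge are more electronegative.
Here both period and group differ, so the two effects have to be weighed against each other.
Mg > Na: both are in period 3; the period trend gives Mg the larger value.
Sn > Mg: period and group pull opposite ways; the across-period shift dominates (1.96 vs 1.31).
Cl > Sn: both effects reinforce here, so Cl is clearly the higher of the two.
Approximate values (Pauling): Na 0.93, Mg 1.31, Cl 3.16, Sn 1.96.
So from highest to lowest: Cl > Sn > Mg > Na.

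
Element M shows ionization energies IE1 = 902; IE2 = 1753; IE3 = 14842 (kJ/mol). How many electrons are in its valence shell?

Look for the largest jump between consecutive ionization energies: IE3/IE2 ≈ 8.5, far larger than any earlier ratio.
That jump marks the point where a core electron is being removed. So the atom has 2 valence electrons.

2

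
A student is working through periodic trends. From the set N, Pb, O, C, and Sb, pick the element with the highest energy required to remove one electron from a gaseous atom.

N

C is in period 2, group 14; N is in period 2, group 15; O is in period 2, group 16; Sb is in period 5, group 15; Pb is in period 6, group 14.
First ionization energy rises across a period (greater Z_eff holds electrons more tightly) and falls down a group (valence electrons are farther from the nucleus).
Neither a single period nor a single group — weigh both effects.
Sb > Pb: both effects reinforce here, so Sb is clearly the higher of the two.
C > Sb: the two effects oppose for this pair; the down-group effect wins (1086 vs 831 kJ/mol).
O > C: O lies to the right of C in period 2, so the across-period effect alone puts O higher.
N > O: this pair runs against the simple trend — see the exception note.
Note the exception: N has a higher first ionization energy than O, contrary to the simple trend — pairing an electron in O's 2p⁴ costs repulsion energy, so O ionizes more easily than half-filled N (2p³).
Approximate values (kJ/mol): C 1086, N 1402, O 1314, Sb 831, Pb 716.
The highest energy required to remove one electron from a gaseous atom among these belongs to N.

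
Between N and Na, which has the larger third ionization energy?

Na

The third ionization energy removes an electron from the +2 ion. For each element: N²⁺ still has 3 valence electrons; Na²⁺ is already 1 electron into the core.
Pulling an electron out of a noble-gas core costs far more than removing a remaining valence electron, so Na sits at the high end of IE_3.
The numbers (kJ/mol): N 4578, Na 6910.
Putting it together, IE_3: N < Na.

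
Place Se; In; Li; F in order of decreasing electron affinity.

Li is in period 2, group 1; F is in period 2, group 17; Se is in period 4, group 16; In is in period 5, group 13.
Atoms with high Z_eff and room in the valence shell (especially the halogens) have the most exothermic electron affinities.
Neither a single period nor a single group — weigh both effects.
Li > In: period and group pull opposite ways; the down-group shift dominates (60 vs 29 kJ/mol).
Se > Li: period and group pull opposite ways; the across-period shift dominates (195 vs 60 kJ/mol).
F > Se: both effects reinforce here, so F is clearly the higher of the two.
Approximate values (kJ/mol): Li 60, F 328, Se 195, In 29.
So from highest to lowest: F > Se > Li > In.

F, Se, Li, In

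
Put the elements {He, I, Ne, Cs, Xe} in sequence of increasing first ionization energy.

Cs < I < Xe < Ne < He

He is in period 1, group 18; Ne is in period 2, group 18; I is in period 5, group 17; Xe is in period 5, group 18; Cs is in period 6, group 1.
First ionization energy rises across a period (greater Z_eff holds electrons more tightly) and falls down a group (valence electrons are farther from the nucleus).
These span different periods and groups, so the two trends combine.
I > Cs: relative to Cs, both the across-period and down-group shifts push I's first ionization energy up.
Xe > I: Xe lies to the right of I in period 5, so the across-period effect alone puts Xe higher.
Ne > Xe: Ne sits above Xe in group 18, so the down-group effect alone puts Ne higher.
He > Ne: they share group 18; the group trend gives He the larger value.
For reference (kJ/mol): He 2372, Ne 2081, I 1008, Xe 1170, Cs 376.
So from lowest to highest: Cs < I < Xe < Ne < He.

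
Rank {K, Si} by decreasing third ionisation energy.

K > Si

After 2 electrons have been removed, what remains? K²⁺ is already 1 electron into the core; Si²⁺ still has 2 valence electrons.
Core electrons are held far more tightly than valence electrons, so K tops the IE_3 order.
Approximate IE_3 values (kJ/mol): K 4420, Si 3232.
Putting it together, IE_3: Si < K.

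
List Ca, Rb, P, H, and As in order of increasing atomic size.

H, P, As, Ca, Rb

Across a period the added protons contract the valence shell; down a group each new principal shell makes the atom larger.
These span different periods and groups, so the two trends combine.
P > H: period and group pull opposite ways; the down-group shift dominates (111 vs 32 pm).
As > P: As sits below P in group 15, so the down-group effect alone puts As larger.
Ca > As: Ca lies to the left of As in period 4, so the across-period effect alone puts Ca larger.
Rb > Ca: relative to Ca, both the across-period and down-group shifts push Rb's atomic radius up.
Tabulated atomic radius (pm): H 32, P 111, Ca 171, As 121, Rb 210.
So from smallest to largest: H < P < As < Ca < Rb.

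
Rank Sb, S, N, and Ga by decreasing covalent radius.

Sb, Ga, S, N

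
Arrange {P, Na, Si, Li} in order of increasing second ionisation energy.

IE_2 is the cost of taking one more electron from the +1 cation: P⁺ still has 4 valence electrons; Na⁺ is the bare [Ne] core; Si⁺ still has 3 valence electrons; Li⁺ is the bare [He] core.
Pulling an electron out of a noble-gas core costs far more than removing a remaining valence electron, so Na and Li sit at the high end of IE_2.
Valence configurations: P⁺ [Ne]3s²3p², Si⁺ [Ne]3s²3p¹.
Tabulated IE_2 (kJ/mol): P 1907, Na 4562, Si 1577, Li 7298.
Putting it together, IE_2: Si < P < Na < Li.

Si, P, Na, Li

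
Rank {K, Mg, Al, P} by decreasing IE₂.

IE_2 is the cost of taking one more electron from the +1 cation: K⁺ is the bare [Ar] core; Mg⁺ still has 1 valence electron; Al⁺ still has 2 valence electrons; P⁺ still has 4 valence electrons.
Breaking into a closed-shell core is much more expensive than removing a leftover valence electron — K has the largest IE_2 here.
Valence configurations: Mg⁺ [Ne]3s¹, Al⁺ [Ne]3s², P⁺ [Ne]3s²3p².
Approximate IE_2 values (kJ/mol): K 3052, Mg 1451, Al 1817, P 1907.
Overall IE_2 order: Mg < Al < P < K.

K > P > Al > Mg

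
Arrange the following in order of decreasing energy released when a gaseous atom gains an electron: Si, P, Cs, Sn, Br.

Si is in period 3, group 14; P is in period 3, group 15; Br is in period 4, group 17; Sn is in period 5, group 14; Cs is in period 6, group 1.
EA tends to increase across a period and decrease down a group, though the pattern is less regular than for IE or radius.
Neither a single period nor a single group — weigh both effects.
P > Cs: relative to Cs, both the across-period and down-group shifts push P's electron affinity up.
Sn > P: this pair runs against the simple trend — see the exception note.
Si > Sn: they share group 14; the group trend gives Si the larger value.
Br > Si: period and group pull opposite ways; the across-period shift dominates (325 vs 134 kJ/mol).
Note the exception: Sn has a higher electron affinity than P, contrary to the simple trend — adding an electron to P's half-filled np³ subshell costs electron-pairing energy.
Note the exception: Si has a higher electron affinity than P, contrary to the simple trend — adding an electron to P's half-filled 3p³ is unfavourable, so Si (3p²) has the more exothermic EA.
For reference (kJ/mol): Si 134, P 72, Br 325, Sn 107, Cs 46.
So from highest to lowest: Br > Si > Sn > P > Cs.

Br, Si, Sn, P, Cs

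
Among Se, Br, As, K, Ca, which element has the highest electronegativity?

Br

K is in period 4, group 1; Ca is in period 4, group 2; As is in period 4, group 15; Se is in period 4, group 16; Br is in period 4, group 17.
EN rises left→right (higher Z_eff, smaller atoms) and falls top→bottom (larger, more shielded atoms).
All lie in period 4, so electronegativity increases left to right.
The highest electronegativity among these belongs to Br.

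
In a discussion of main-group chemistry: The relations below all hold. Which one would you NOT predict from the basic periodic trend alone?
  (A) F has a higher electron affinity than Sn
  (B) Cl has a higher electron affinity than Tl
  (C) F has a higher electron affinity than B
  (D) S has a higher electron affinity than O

The general trend: electron affinity increases across a period and decreases down a group.
(A) F (period 2, group 17) vs Sn (period 5, group 14): the stated order agrees with the simple trend.
(B) Cl (period 3, group 17) vs Tl (period 6, group 13): the stated order agrees with the simple trend.
(C) F (period 2, group 17) vs B (period 2, group 13): the stated order agrees with the simple trend.
(D) S (period 3, group 16) vs O (period 2, group 16): the stated order contradicts the simple trend.
The exception is (D): the compact 2p subshell of O repels the added electron more than S's larger 3p does.

(D)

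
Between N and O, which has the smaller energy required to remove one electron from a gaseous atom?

Removing the outermost electron gets harder across a period and easier down a group.
All lie in period 2; the across-period trend (first ionization energy increases left to right) applies, with the exception below.
Note the exception: N has a higher first ionization energy than O, contrary to the simple trend — pairing an electron in O's 2p⁴ costs repulsion energy, so O ionizes more easily than half-filled N (2p³).
Approximate values (kJ/mol): N 1402, O 1314.
So O has the smaller energy required to remove one electron from a gaseous atom (O < N).

O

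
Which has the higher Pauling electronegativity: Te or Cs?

Te

Te is in period 5, group 16; Cs is in period 6, group 1.
Smaller atoms with higher effective nuclear charge are more electronegative.
Neither a single period nor a single group — weigh both effects.
Te > Cs: both effects reinforce here, so Te is clearly the higher of the two.
Tabulated electronegativity (Pauling): Te 2.10, Cs 0.79.
So Te has the higher Pauling electronegativity (Te > Cs).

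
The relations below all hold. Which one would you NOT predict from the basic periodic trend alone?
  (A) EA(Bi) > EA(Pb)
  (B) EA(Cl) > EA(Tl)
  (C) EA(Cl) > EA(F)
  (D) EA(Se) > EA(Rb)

(C)

The general trend: electron affinity increases across a period and decreases down a group.
(A) Bi (period 6, group 15) vs Pb (period 6, group 14): the stated order agrees with the simple trend.
(B) Cl (period 3, group 17) vs Tl (period 6, group 13): the stated order agrees with the simple trend.
(C) Cl (period 3, group 17) vs F (period 2, group 17): the stated order contradicts the simple trend.
(D) Se (period 4, group 16) vs Rb (period 5, group 1): the stated order agrees with the simple trend.
The exception is (C): F's small 2p subshell makes the incoming electron feel strong e⁻–e⁻ repulsion, so Cl actually releases more energy on gaining an electron.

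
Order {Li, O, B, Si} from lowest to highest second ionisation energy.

After 1 electron has been removed, what remains? Li⁺ is the bare [He] core; O⁺ still has 5 valence electrons; B⁺ still has 2 valence electrons; Si⁺ still has 3 valence electrons.
Breaking into a closed-shell core is much more expensive than removing a leftover valence electron — Li has the largest IE_2 here.
Valence configurations: O⁺ [He]2s²2p³, B⁺ [He]2s², Si⁺ [Ne]3s²3p¹.
Tabulated IE_2 (kJ/mol): Li 7298, O 3388, B 2427, Si 1577.
Overall IE_2 order: Si < B < O < Li.

Si < B < O < Li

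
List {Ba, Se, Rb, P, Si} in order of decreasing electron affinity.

Se > Si > P > Rb > Ba

Si is in period 3, group 14; P is in period 3, group 15; Se is in period 4, group 16; Rb is in period 5, group 1; Ba is in period 6, group 2.
Atoms with high Z_eff and room in the valence shell (especially the halogens) have the most exothermic electron affinities.
These span different periods and groups, so the two trends combine.
Rb > Ba: the two effects oppose for this pair; the down-group effect wins (47 vs 14 kJ/mol).
P > Rb: relative to Rb, both the across-period and down-group shifts push P's electron affinity up.
Si > P: this pair runs against the simple trend — see the exception note.
Se > Si: period and group pull opposite ways; the across-period shift dominates (195 vs 134 kJ/mol).
Note the exception: Si has a higher electron affinity than P, contrary to the simple trend — adding an electron to P's half-filled 3p³ is unfavourable, so Si (3p²) has the more exothermic EA.
Approximate values (kJ/mol): Si 134, P 72, Se 195, Rb 47, Ba 14.
So from highest to lowest: Se > Si > P > Rb > Ba.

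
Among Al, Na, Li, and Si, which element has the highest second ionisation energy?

IE_2 is the cost of taking one more electron from the +1 cation: Al⁺ still has 2 valence electrons; Na⁺ is the bare [Ne] core; Li⁺ is the bare [He] core; Si⁺ still has 3 valence electrons.
Breaking into a closed-shell core is much more expensive than removing a leftover valence electron — Na and Li have the largest IE_2 here.
Valence configurations: Al⁺ [Ne]3s², Si⁺ [Ne]3s²3p¹.
Si⁺ loses a lone 3p electron whereas Al⁺ must break into a filled 3s² pair, so IE_2(Al) > IE_2(Si) even though Si has the higher nuclear charge.
Tabulated IE_2 (kJ/mol): Al 1817, Na 4562, Li 7298, Si 1577.
Hence IE_2: Si < Al < Na < Li.

Li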